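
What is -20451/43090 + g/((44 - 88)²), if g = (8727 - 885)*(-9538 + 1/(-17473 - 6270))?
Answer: -19131172530946587/495173561080 ≈ -38635.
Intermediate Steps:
g = -1775905083870/23743 (g = 7842*(-9538 + 1/(-23743)) = 7842*(-9538 - 1/23743) = 7842*(-226460735/23743) = -1775905083870/23743 ≈ -7.4797e+7)
-20451/43090 + g/((44 - 88)²) = -20451/43090 - 1775905083870/(23743*(44 - 88)²) = -20451*1/43090 - 1775905083870/(23743*((-44)²)) = -20451/43090 - 1775905083870/23743/1936 = -20451/43090 - 1775905083870/23743*1/1936 = -20451/43090 - 887952541935/22983224 = -19131172530946587/495173561080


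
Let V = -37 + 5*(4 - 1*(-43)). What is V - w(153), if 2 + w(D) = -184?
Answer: 384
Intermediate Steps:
w(D) = -186 (w(D) = -2 - 184 = -186)
V = 198 (V = -37 + 5*(4 + 43) = -37 + 5*47 = -37 + 235 = 198)
V - w(153) = 198 - 1*(-186) = 198 + 186 = 384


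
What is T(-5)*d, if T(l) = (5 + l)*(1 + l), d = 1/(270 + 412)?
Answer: 0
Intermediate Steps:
d = 1/682 ≈ 0.0014663
T(l) = (1 + l)*(5 + l)
T(-5)*d = (5 + (-5)² + 6*(-5))*(1/682) = (5 + 25 - 30)*(1/682) = 0*(1/682) = 0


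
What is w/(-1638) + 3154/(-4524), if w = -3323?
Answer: 31625/23751 ≈ 1.3315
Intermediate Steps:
w/(-1638) + 3154/(-4524) = -3323/(-1638) + 3154/(-4524) = -3323*(-1/1638) + 3154*(-1/4524) = 3323/1638 - 1577/2262 = 31625/23751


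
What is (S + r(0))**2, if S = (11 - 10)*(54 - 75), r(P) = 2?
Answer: 361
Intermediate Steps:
S = -21 (S = 1*(-21) = -21)
(S + r(0))**2 = (-21 + 2)**2 = (-19)**2 = 361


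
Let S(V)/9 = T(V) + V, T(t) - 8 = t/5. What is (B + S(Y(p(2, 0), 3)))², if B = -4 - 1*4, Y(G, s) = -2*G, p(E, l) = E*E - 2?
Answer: 10816/25 ≈ 432.64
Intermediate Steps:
T(t) = 8 + t/5
p(E, l) = -2 + E² (p(E, l) = E² - 2 = -2 + E²)
S(V) = 72 + 54*V/5 (S(V) = 9*((8 + V/5) + V) = 9*(8 + 6*V/5) = 72 + 54*V/5)
B = -8 (B = -4 - 4 = -8)
(B + S(Y(p(2, 0), 3)))² = (-8 + (72 + 54*(-2*(-2 + 2²))/5))² = (-8 + (72 + 54*(-2*(-2 + 4))/5))² = (-8 + (72 + 54*(-2*2)/5))² = (-8 + (72 + (54/5)*(-4)))² = (-8 + (72 - 216/5))² = (-8 + 144/5)² = (104/5)² = 10816/25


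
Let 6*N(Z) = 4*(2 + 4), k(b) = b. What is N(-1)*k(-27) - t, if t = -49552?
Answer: 49444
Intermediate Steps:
N(Z) = 4 (N(Z) = (4*(2 + 4))/6 = (4*6)/6 = (⅙)*24 = 4)
N(-1)*k(-27) - t = 4*(-27) - 1*(-49552) = -108 + 49552 = 49444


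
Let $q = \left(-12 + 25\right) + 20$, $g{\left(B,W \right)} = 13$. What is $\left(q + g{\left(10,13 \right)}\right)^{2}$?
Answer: $2116$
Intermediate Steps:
$q = 33$ ($q = 13 + 20 = 33$)
$\left(q + g{\left(10,13 \right)}\right)^{2} = \left(33 + 13\right)^{2} = 46^{2} = 2116$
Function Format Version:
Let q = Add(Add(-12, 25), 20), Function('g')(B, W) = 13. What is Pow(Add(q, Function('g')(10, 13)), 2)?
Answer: 2116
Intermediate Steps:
q = 33 (q = Add(13, 20) = 33)
Pow(Add(q, Function('g')(10, 13)), 2) = Pow(Add(33, 13), 2) = Pow(46, 2) = 2116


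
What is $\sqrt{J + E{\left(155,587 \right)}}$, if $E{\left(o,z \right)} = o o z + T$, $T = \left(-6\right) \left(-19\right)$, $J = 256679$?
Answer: $2 \sqrt{3589867} \approx 3789.4$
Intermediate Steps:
$T = 114$
$E{\left(o,z \right)} = 114 + z o^{2}$ ($E{\left(o,z \right)} = o o z + 114 = o^{2} z + 114 = z o^{2} + 114 = 114 + z o^{2}$)
$\sqrt{J + E{\left(155,587 \right)}} = \sqrt{256679 + \left(114 + 587 \cdot 155^{2}\right)} = \sqrt{256679 + \left(114 + 587 \cdot 24025\right)} = \sqrt{256679 + \left(114 + 14102675\right)} = \sqrt{256679 + 14102789} = \sqrt{14359468} = 2 \sqrt{3589867}$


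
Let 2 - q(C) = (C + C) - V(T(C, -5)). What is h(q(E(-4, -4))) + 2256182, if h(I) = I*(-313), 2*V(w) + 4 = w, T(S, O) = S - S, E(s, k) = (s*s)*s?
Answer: 2216118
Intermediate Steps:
E(s, k) = s³ (E(s, k) = s²*s = s³)
T(S, O) = 0
V(w) = -2 + w/2
q(C) = -2*C (q(C) = 2 - ((C + C) - (-2 + (½)*0)) = 2 - (2*C - (-2 + 0)) = 2 - (2*C - 1*(-2)) = 2 - (2*C + 2) = 2 - (2 + 2*C) = 2 + (-2 - 2*C) = -2*C)
h(I) = -313*I
h(q(E(-4, -4))) + 2256182 = -(-626)*(-4)³ + 2256182 = -(-626)*(-64) + 2256182 = -313*128 + 2256182 = -40064 + 2256182 = 2216118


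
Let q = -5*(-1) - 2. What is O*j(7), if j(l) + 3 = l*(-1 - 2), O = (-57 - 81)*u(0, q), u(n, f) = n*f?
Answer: 0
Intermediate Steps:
q = 3 (q = 5 - 2 = 3)
u(n, f) = f*n
O = 0 (O = (-57 - 81)*(3*0) = -138*0 = 0)
j(l) = -3 - 3*l (j(l) = -3 + l*(-1 - 2) = -3 + l*(-3) = -3 - 3*l)
O*j(7) = 0*(-3 - 3*7) = 0*(-3 - 21) = 0*(-24) = 0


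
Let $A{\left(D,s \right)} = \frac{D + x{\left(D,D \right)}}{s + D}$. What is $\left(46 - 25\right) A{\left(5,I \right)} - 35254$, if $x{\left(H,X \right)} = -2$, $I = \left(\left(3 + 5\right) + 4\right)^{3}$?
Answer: $- \frac{61095119}{1733} \approx -35254.0$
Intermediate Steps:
$I = 1728$ ($I = \left(8 + 4\right)^{3} = 12^{3} = 1728$)
$A{\left(D,s \right)} = \frac{-2 + D}{D + s}$ ($A{\left(D,s \right)} = \frac{D - 2}{s + D} = \frac{-2 + D}{D + s}$)
$\left(46 - 25\right) A{\left(5,I \right)} - 35254 = \left(46 - 25\right) \frac{-2 + 5}{5 + 1728} - 35254 = 21 \cdot \frac{1}{1733} \cdot 3 - 35254 = 21 \cdot \frac{3}{1733} - 35254 = \frac{63}{1733} - 35254 = - \frac{61095119}{1733}$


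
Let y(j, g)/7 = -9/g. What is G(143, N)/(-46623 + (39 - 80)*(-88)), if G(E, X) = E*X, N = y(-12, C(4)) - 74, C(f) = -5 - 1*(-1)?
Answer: 33319/172060 ≈ 0.19365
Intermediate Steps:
C(f) = -4 (C(f) = -5 + 1 = -4)
y(j, g) = -63/g (y(j, g) = 7*(-9/g) = -63/g)
N = -233/4 (N = -63/(-4) - 74 = -63*(-¼) - 74 = 63/4 - 74 = -233/4 ≈ -58.250)
G(143, N)/(-46623 + (39 - 80)*(-88)) = (143*(-233/4))/(-46623 + (39 - 80)*(-88)) = -33319/(4*(-46623 - 41*(-88))) = -33319/(4*(-46623 + 3608)) = -33319/4/(-43015) = -33319/4*(-1/43015) = 33319/172060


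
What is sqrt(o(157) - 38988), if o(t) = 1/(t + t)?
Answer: I*sqrt(3844060534)/314 ≈ 197.45*I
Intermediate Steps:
o(t) = 1/(2*t)
sqrt(o(157) - 38988) = sqrt((1/2)/157 - 38988) = sqrt((1/2)*(1/157) - 38988) = sqrt(1/314 - 38988) = sqrt(-12242231/314) = I*sqrt(3844060534)/314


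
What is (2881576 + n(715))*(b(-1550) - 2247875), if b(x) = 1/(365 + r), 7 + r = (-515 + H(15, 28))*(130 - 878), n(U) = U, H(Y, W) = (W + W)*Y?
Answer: -68379681370795567/10554 ≈ -6.4790e+12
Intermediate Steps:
H(Y, W) = 2*W*Y (H(Y, W) = (2*W)*Y = 2*W*Y)
r = -243107 (r = -7 + (-515 + 2*28*15)*(130 - 878) = -7 + (-515 + 840)*(-748) = -7 + 325*(-748) = -7 - 243100 = -243107)
b(x) = -1/242742 (b(x) = 1/(365 - 243107) = 1/(-242742) = -1/242742)
(2881576 + n(715))*(b(-1550) - 2247875) = (2881576 + 715)*(-1/242742 - 2247875) = 2882291*(-545653673251/242742) = -68379681370795567/10554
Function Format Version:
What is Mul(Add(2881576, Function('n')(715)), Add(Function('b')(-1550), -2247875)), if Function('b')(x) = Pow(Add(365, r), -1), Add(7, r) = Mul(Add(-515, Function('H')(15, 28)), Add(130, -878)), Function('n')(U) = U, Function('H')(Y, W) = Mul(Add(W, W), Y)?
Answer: Rational(-68379681370795567, 10554) ≈ -6.4790e+12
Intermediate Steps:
Function('H')(Y, W) = Mul(2, W, Y) (Function('H')(Y, W) = Mul(Mul(2, W), Y) = Mul(2, W, Y))
r = -243107 (r = Add(-7, Mul(Add(-515, Mul(2, 28, 15)), Add(130, -878))) = Add(-7, Mul(Add(-515, 840), -748)) = Add(-7, Mul(325, -748)) = Add(-7, -243100) = -243107)
Function('b')(x) = Rational(-1, 242742) (Function('b')(x) = Pow(Add(365, -243107), -1) = Pow(-242742, -1) = Rational(-1, 242742))
Mul(Add(2881576, Function('n')(715)), Add(Function('b')(-1550), -2247875)) = Mul(Add(2881576, 715), Add(Rational(-1, 242742), -2247875)) = Mul(2882291, Rational(-545653673251, 242742)) = Rational(-68379681370795567, 10554)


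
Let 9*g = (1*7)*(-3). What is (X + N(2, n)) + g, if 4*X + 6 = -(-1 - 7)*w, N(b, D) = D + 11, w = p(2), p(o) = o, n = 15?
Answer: 157/6 ≈ 26.167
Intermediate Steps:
w = 2
N(b, D) = 11 + D
g = -7/3 (g = ((1*7)*(-3))/9 = (7*(-3))/9 = (⅑)*(-21) = -7/3 ≈ -2.3333)
X = 5/2 (X = -3/2 + (-(-1 - 7)*2)/4 = -3/2 + (-(-8)*2)/4 = -3/2 + (-1*(-16))/4 = -3/2 + (¼)*16 = -3/2 + 4 = 5/2 ≈ 2.5000)
(X + N(2, n)) + g = (5/2 + (11 + 15)) - 7/3 = (5/2 + 26) - 7/3 = 57/2 - 7/3 = 157/6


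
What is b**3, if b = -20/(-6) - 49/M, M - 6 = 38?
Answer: 25153757/2299968 ≈ 10.937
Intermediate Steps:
M = 44 (M = 6 + 38 = 44)
b = 293/132 (b = -20/(-6) - 49/44 = -20*(-1/6) - 49*1/44 = 10/3 - 49/44 = 293/132 ≈ 2.2197)
b**3 = (293/132)**3 = 25153757/2299968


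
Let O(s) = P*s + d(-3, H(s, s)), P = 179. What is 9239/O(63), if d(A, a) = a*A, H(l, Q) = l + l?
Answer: 9239/10899 ≈ 0.84769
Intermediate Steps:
H(l, Q) = 2*l
d(A, a) = A*a
O(s) = 173*s (O(s) = 179*s - 6*s = 173*s)
9239/O(63) = 9239/((173*63)) = 9239/10899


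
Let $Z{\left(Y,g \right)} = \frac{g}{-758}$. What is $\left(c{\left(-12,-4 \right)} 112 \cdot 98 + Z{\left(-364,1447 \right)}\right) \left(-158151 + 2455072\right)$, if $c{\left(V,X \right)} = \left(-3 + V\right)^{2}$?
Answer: $\frac{4299733561368113}{758} \approx 5.6725 \cdot 10^{12}$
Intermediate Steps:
$Z{\left(Y,g \right)} = - \frac{g}{758}$ ($Z{\left(Y,g \right)} = g \left(- \frac{1}{758}\right) = - \frac{g}{758}$)
$\left(c{\left(-12,-4 \right)} 112 \cdot 98 + Z{\left(-364,1447 \right)}\right) \left(-158151 + 2455072\right) = \left(\left(-3 - 12\right)^{2} \cdot 112 \cdot 98 - \frac{1447}{758}\right) \left(-158151 + 2455072\right) = \left(\left(-15\right)^{2} \cdot 112 \cdot 98 - \frac{1447}{758}\right) 2296921 = \left(225 \cdot 112 \cdot 98 - \frac{1447}{758}\right) 2296921 = \left(25200 \cdot 98 - \frac{1447}{758}\right) 2296921 = \left(2469600 - \frac{1447}{758}\right) 2296921 = \frac{1871955353}{758} \cdot 2296921 = \frac{4299733561368113}{758}$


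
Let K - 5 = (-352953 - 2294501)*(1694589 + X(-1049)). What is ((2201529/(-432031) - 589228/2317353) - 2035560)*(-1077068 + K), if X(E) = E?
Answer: 9137263313456249881784415298355/1001168333943 ≈ 9.1266e+18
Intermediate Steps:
K = -4483569247155 (K = 5 + (-352953 - 2294501)*(1694589 - 1049) = 5 - 2647454*1693540 = 5 - 4483569247160 = -4483569247155)
((2201529/(-432031) - 589228/2317353) - 2035560)*(-1077068 + K) = ((2201529/(-432031) - 589228/2317353) - 2035560)*(-1077068 - 4483569247155) = ((2201529*(-1/432031) - 589228*1/2317353) - 2035560)*(-4483570324223) = ((-2201529/432031 - 589228/2317353) - 2035560)*(-4483570324223) = (-5356284594805/1001168333943 - 2035560)*(-4483570324223) = -2037943570125607885/1001168333943*(-4483570324223) = 9137263313456249881784415298355/1001168333943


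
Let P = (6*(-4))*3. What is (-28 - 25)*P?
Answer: 3816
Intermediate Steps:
P = -72 (P = -24*3 = -72)
(-28 - 25)*P = (-28 - 25)*(-72) = -53*(-72) = 3816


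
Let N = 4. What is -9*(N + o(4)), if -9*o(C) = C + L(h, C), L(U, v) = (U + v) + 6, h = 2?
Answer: -20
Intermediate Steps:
L(U, v) = 6 + U + v
o(C) = -8/9 - 2*C/9 (o(C) = -(C + (6 + 2 + C))/9 = -(C + (8 + C))/9 = -(8 + 2*C)/9 = -8/9 - 2*C/9)
-9*(N + o(4)) = -9*(4 + (-8/9 - 2/9*4)) = -9*(4 + (-8/9 - 8/9)) = -9*(4 - 16/9) = -9*20/9 = -20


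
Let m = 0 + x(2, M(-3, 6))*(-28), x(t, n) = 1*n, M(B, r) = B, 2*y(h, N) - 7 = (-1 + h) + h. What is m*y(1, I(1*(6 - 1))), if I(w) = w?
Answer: 336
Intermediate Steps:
y(h, N) = 3 + h (y(h, N) = 7/2 + ((-1 + h) + h)/2 = 7/2 + (-1 + 2*h)/2 = 7/2 + (-½ + h) = 3 + h)
x(t, n) = n
m = 84 (m = 0 - 3*(-28) = 0 + 84 = 84)
m*y(1, I(1*(6 - 1))) = 84*(3 + 1) = 84*4 = 336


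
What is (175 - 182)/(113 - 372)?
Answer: 1/37 ≈ 0.027027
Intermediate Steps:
(175 - 182)/(113 - 372) = -7/(-259) = -7*(-1/259) = 1/37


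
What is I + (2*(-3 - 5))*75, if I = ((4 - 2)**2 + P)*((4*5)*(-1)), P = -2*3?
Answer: -1160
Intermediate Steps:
P = -6
I = 40 (I = ((4 - 2)**2 - 6)*((4*5)*(-1)) = (2**2 - 6)*(20*(-1)) = (4 - 6)*(-20) = -2*(-20) = 40)
I + (2*(-3 - 5))*75 = 40 + (2*(-3 - 5))*75 = 40 + (2*(-8))*75 = 40 - 16*75 = 40 - 1200 = -1160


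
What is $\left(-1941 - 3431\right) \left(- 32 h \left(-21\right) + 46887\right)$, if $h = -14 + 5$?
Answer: $-219387108$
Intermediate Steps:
$h = -9$
$\left(-1941 - 3431\right) \left(- 32 h \left(-21\right) + 46887\right) = \left(-1941 - 3431\right) \left(\left(-32\right) \left(-9\right) \left(-21\right) + 46887\right) = - 5372 \left(288 \left(-21\right) + 46887\right) = - 5372 \left(-6048 + 46887\right) = \left(-5372\right) 40839 = -219387108$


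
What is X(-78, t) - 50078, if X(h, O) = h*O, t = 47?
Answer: -53744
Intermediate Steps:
X(h, O) = O*h
X(-78, t) - 50078 = 47*(-78) - 50078 = -3666 - 50078 = -53744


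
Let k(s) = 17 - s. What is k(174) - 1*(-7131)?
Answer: 6974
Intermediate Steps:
k(174) - 1*(-7131) = (17 - 1*174) - 1*(-7131) = (17 - 174) + 7131 = -157 + 7131 = 6974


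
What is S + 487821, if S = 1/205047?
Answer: 100026232588/205047 ≈ 4.8782e+5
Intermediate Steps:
S = 1/205047 ≈ 4.8769e-6
S + 487821 = 1/205047 + 487821 = 100026232588/205047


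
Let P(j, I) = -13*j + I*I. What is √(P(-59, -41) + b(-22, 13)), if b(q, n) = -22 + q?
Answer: 2*√601 ≈ 49.031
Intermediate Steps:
P(j, I) = I² - 13*j (P(j, I) = -13*j + I² = I² - 13*j)
√(P(-59, -41) + b(-22, 13)) = √(((-41)² - 13*(-59)) + (-22 - 22)) = √((1681 + 767) - 44) = √(2448 - 44) = √2404 = 2*√601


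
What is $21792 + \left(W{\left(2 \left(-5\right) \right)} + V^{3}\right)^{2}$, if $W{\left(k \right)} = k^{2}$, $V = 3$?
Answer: $37921$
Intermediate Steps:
$21792 + \left(W{\left(2 \left(-5\right) \right)} + V^{3}\right)^{2} = 21792 + \left(\left(2 \left(-5\right)\right)^{2} + 3^{3}\right)^{2} = 21792 + \left(\left(-10\right)^{2} + 27\right)^{2} = 21792 + \left(100 + 27\right)^{2} = 21792 + 127^{2} = 21792 + 16129 = 37921$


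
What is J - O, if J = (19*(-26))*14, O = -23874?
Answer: 16958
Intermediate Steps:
J = -6916 (J = -494*14 = -6916)
J - O = -6916 - 1*(-23874) = -6916 + 23874 = 16958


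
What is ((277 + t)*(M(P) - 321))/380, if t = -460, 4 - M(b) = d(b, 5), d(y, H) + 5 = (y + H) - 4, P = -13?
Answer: 2745/19 ≈ 144.47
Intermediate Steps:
d(y, H) = -9 + H + y (d(y, H) = -5 + ((y + H) - 4) = -5 + ((H + y) - 4) = -5 + (-4 + H + y) = -9 + H + y)
M(b) = 8 - b (M(b) = 4 - (-9 + 5 + b) = 4 - (-4 + b) = 4 + (4 - b) = 8 - b)
((277 + t)*(M(P) - 321))/380 = ((277 - 460)*((8 - 1*(-13)) - 321))/380 = -183*((8 + 13) - 321)*(1/380) = -183*(21 - 321)*(1/380) = -183*(-300)*(1/380) = 54900*(1/380) = 2745/19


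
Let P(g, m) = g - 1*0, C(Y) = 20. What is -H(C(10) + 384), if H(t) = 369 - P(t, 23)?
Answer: 35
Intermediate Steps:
P(g, m) = g (P(g, m) = g + 0 = g)
H(t) = 369 - t
-H(C(10) + 384) = -(369 - (20 + 384)) = -(369 - 1*404) = -(369 - 404) = -1*(-35) = 35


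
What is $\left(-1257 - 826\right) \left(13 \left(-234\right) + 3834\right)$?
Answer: $-1649736$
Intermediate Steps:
$\left(-1257 - 826\right) \left(13 \left(-234\right) + 3834\right) = - 2083 \left(-3042 + 3834\right) = \left(-2083\right) 792 = -1649736$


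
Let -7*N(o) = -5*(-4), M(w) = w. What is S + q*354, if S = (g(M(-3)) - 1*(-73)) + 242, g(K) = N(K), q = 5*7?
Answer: 88915/7 ≈ 12702.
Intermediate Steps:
q = 35
N(o) = -20/7 (N(o) = -(-5)*(-4)/7 = -1/7*20 = -20/7)
g(K) = -20/7
S = 2185/7 (S = (-20/7 - 1*(-73)) + 242 = (-20/7 + 73) + 242 = 491/7 + 242 = 2185/7 ≈ 312.14)
S + q*354 = 2185/7 + 35*354 = 2185/7 + 12390 = 88915/7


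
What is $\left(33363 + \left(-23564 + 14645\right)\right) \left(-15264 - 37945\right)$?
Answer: $-1300640796$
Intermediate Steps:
$\left(33363 + \left(-23564 + 14645\right)\right) \left(-15264 - 37945\right) = \left(33363 - 8919\right) \left(-53209\right) = 24444 \left(-53209\right) = -1300640796$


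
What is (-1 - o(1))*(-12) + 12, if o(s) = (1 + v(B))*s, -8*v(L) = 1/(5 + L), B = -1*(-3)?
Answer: 573/16 ≈ 35.813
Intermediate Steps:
B = 3
v(L) = -1/(8*(5 + L))
o(s) = 63*s/64 (o(s) = (1 - 1/(40 + 8*3))*s = (1 - 1/(40 + 24))*s = (1 - 1/64)*s = 63*s/64)
(-1 - o(1))*(-12) + 12 = (-1 - 63/64)*(-12) + 12 = -127/64*(-12) + 12 = 381/16 + 12 = 573/16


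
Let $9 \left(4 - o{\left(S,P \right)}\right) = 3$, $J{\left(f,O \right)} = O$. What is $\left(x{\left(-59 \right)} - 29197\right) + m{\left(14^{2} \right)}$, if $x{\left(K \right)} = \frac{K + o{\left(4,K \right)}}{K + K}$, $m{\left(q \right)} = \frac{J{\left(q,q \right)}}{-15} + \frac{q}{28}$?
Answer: $- \frac{25844299}{885} \approx -29203.0$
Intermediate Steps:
$o{\left(S,P \right)} = \frac{11}{3}$ ($o{\left(S,P \right)} = 4 - \frac{1}{3} = \frac{11}{3}$)
$m{\left(q \right)} = - \frac{13 q}{420}$ ($m{\left(q \right)} = \frac{q}{-15} + \frac{q}{28} = q \left(- \frac{1}{15}\right) + q \frac{1}{28} = - \frac{q}{15} + \frac{q}{28} = - \frac{13 q}{420}$)
$x{\left(K \right)} = \frac{\frac{11}{3} + K}{2 K}$ ($x{\left(K \right)} = \frac{K + \frac{11}{3}}{K + K} = \frac{\frac{11}{3} + K}{2 K}$)
$\left(x{\left(-59 \right)} - 29197\right) + m{\left(14^{2} \right)} = \left(\frac{11 + 3 \left(-59\right)}{6 \left(-59\right)} - 29197\right) - \frac{13 \cdot 14^{2}}{420} = \left(\frac{1}{6} \left(- \frac{1}{59}\right) \left(11 - 177\right) - 29197\right) - \frac{91}{15} = \left(\frac{1}{6} \left(- \frac{1}{59}\right) \left(-166\right) - 29197\right) - \frac{91}{15} = \left(\frac{83}{177} - 29197\right) - \frac{91}{15} = - \frac{5167786}{177} - \frac{91}{15} = - \frac{25844299}{885}$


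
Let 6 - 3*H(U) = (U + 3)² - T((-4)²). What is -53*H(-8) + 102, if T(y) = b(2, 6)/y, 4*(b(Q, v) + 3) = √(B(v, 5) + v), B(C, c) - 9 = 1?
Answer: 3519/8 ≈ 439.88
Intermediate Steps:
B(C, c) = 10 (B(C, c) = 9 + 1 = 10)
b(Q, v) = -3 + √(10 + v)/4
T(y) = -2/y (T(y) = (-3 + √(10 + 6)/4)/y = (-3 + √16/4)/y = (-3 + (¼)*4)/y = (-3 + 1)/y = -2/y)
H(U) = 47/24 - (3 + U)²/3 (H(U) = 2 - ((U + 3)² - (-2)/((-4)²))/3 = 2 - ((3 + U)² - (-2)/16)/3 = 2 - ((3 + U)² - 1*(-⅛))/3 = 2 - ((3 + U)² + ⅛)/3 = 2 - (⅛ + (3 + U)²)/3 = 2 + (-1/24 - (3 + U)²/3) = 47/24 - (3 + U)²/3)
-53*H(-8) + 102 = -53*(47/24 - (3 - 8)²/3) + 102 = -53*(47/24 - ⅓*(-5)²) + 102 = -53*(47/24 - ⅓*25) + 102 = -53*(47/24 - 25/3) + 102 = -53*(-51/8) + 102 = 2703/8 + 102 = 3519/8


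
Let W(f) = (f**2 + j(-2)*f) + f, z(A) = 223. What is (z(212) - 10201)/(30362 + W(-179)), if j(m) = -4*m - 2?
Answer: -4989/30575 ≈ -0.16317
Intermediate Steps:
j(m) = -2 - 4*m
W(f) = f**2 + 7*f (W(f) = (f**2 + (-2 - 4*(-2))*f) + f = (f**2 + (-2 + 8)*f) + f = (f**2 + 6*f) + f = f**2 + 7*f)
(z(212) - 10201)/(30362 + W(-179)) = (223 - 10201)/(30362 - 179*(7 - 179)) = -9978/(30362 - 179*(-172)) = -9978/(30362 + 30788) = -9978/61150 = -9978*1/61150 = -4989/30575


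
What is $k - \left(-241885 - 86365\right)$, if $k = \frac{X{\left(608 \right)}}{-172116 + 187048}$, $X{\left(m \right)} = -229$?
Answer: $\frac{4901428771}{14932} \approx 3.2825 \cdot 10^{5}$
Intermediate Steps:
$k = - \frac{229}{14932}$ ($k = - \frac{229}{-172116 + 187048} = - \frac{229}{14932} \approx -0.015336$)
$k - \left(-241885 - 86365\right) = - \frac{229}{14932} - \left(-241885 - 86365\right) = - \frac{229}{14932} - -328250 = - \frac{229}{14932} + 328250 = \frac{4901428771}{14932}$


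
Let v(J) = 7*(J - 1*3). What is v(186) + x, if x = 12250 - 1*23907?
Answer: -10376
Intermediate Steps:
x = -11657 (x = 12250 - 23907 = -11657)
v(J) = -21 + 7*J (v(J) = 7*(J - 3) = 7*(-3 + J) = -21 + 7*J)
v(186) + x = (-21 + 7*186) - 11657 = (-21 + 1302) - 11657 = 1281 - 11657 = -10376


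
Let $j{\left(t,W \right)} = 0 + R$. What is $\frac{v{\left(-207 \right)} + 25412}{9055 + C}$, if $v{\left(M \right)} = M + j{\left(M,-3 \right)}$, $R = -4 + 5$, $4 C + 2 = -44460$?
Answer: $- \frac{50412}{4121} \approx -12.233$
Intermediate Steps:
$C = - \frac{22231}{2}$ ($C = - \frac{1}{2} + \frac{1}{4} \left(-44460\right) = - \frac{1}{2} - 11115 = - \frac{22231}{2} \approx -11116.0$)
$R = 1$
$j{\left(t,W \right)} = 1$ ($j{\left(t,W \right)} = 0 + 1 = 1$)
$v{\left(M \right)} = 1 + M$ ($v{\left(M \right)} = M + 1 = 1 + M$)
$\frac{v{\left(-207 \right)} + 25412}{9055 + C} = \frac{\left(1 - 207\right) + 25412}{9055 - \frac{22231}{2}} = \frac{-206 + 25412}{- \frac{4121}{2}} = 25206 \left(- \frac{2}{4121}\right) = - \frac{50412}{4121}$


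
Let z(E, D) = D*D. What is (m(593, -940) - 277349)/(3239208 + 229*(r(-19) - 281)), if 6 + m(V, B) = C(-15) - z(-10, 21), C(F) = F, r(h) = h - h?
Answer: -277811/3174859 ≈ -0.087503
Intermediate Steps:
r(h) = 0
z(E, D) = D**2
m(V, B) = -462 (m(V, B) = -6 + (-15 - 1*21**2) = -6 + (-15 - 1*441) = -6 + (-15 - 441) = -6 - 456 = -462)
(m(593, -940) - 277349)/(3239208 + 229*(r(-19) - 281)) = (-462 - 277349)/(3239208 + 229*(0 - 281)) = -277811/(3239208 + 229*(-281)) = -277811/(3239208 - 64349) = -277811/3174859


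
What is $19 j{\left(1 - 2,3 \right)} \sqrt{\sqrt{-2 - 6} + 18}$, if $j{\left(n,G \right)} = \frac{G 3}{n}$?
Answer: $- 171 \sqrt{18 + 2 i \sqrt{2}} \approx -727.71 - 56.826 i$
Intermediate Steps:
$j{\left(n,G \right)} = \frac{3 G}{n}$
$19 j{\left(1 - 2,3 \right)} \sqrt{\sqrt{-2 - 6} + 18} = 19 \cdot 3 \cdot 3 \frac{1}{1 - 2} \sqrt{\sqrt{-2 - 6} + 18} = 19 \cdot 3 \cdot 3 \frac{1}{-1} \sqrt{\sqrt{-8} + 18} = 19 \cdot 3 \cdot 3 \left(-1\right) \sqrt{2 i \sqrt{2} + 18} = 19 \left(-9\right) \sqrt{18 + 2 i \sqrt{2}} = - 171 \sqrt{18 + 2 i \sqrt{2}}$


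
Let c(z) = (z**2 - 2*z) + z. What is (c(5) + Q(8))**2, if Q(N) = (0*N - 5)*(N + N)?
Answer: 3600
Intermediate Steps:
Q(N) = -10*N (Q(N) = (0 - 5)*(2*N) = -10*N)
c(z) = z**2 - z
(c(5) + Q(8))**2 = (5*(-1 + 5) - 10*8)**2 = (5*4 - 80)**2 = (20 - 80)**2 = (-60)**2 = 3600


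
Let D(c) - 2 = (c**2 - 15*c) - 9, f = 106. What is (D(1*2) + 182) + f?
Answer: 255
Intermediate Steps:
D(c) = -7 + c**2 - 15*c (D(c) = 2 + ((c**2 - 15*c) - 9) = 2 + (-9 + c**2 - 15*c) = -7 + c**2 - 15*c)
(D(1*2) + 182) + f = ((-7 + (1*2)**2 - 15*2) + 182) + 106 = ((-7 + 2**2 - 15*2) + 182) + 106 = ((-7 + 4 - 30) + 182) + 106 = (-33 + 182) + 106 = 149 + 106 = 255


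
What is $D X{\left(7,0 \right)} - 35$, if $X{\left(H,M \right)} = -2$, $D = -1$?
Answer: $-33$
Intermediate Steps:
$D X{\left(7,0 \right)} - 35 = \left(-1\right) \left(-2\right) - 35 = 2 - 35 = -33$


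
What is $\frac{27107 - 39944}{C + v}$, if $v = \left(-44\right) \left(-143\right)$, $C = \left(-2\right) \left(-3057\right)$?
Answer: $- \frac{12837}{12406} \approx -1.0347$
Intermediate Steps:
$C = 6114$
$v = 6292$
$\frac{27107 - 39944}{C + v} = \frac{27107 - 39944}{6114 + 6292} = - \frac{12837}{12406}$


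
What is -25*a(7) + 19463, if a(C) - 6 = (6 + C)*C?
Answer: 17038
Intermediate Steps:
a(C) = 6 + C*(6 + C) (a(C) = 6 + (6 + C)*C = 6 + C*(6 + C))
-25*a(7) + 19463 = -25*(6 + 7² + 6*7) + 19463 = -25*(6 + 49 + 42) + 19463 = -25*97 + 19463 = -2425 + 19463 = 17038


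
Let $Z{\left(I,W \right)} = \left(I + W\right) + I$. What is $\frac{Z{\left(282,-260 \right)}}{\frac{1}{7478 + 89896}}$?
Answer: $29601696$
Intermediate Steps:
$Z{\left(I,W \right)} = W + 2 I$
$\frac{Z{\left(282,-260 \right)}}{\frac{1}{7478 + 89896}} = \frac{-260 + 2 \cdot 282}{\frac{1}{7478 + 89896}} = \frac{-260 + 564}{\frac{1}{97374}} = 304 \frac{1}{\frac{1}{97374}} = 304 \cdot 97374 = 29601696$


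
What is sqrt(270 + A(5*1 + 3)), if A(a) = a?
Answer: sqrt(278) ≈ 16.673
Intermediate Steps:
sqrt(270 + A(5*1 + 3)) = sqrt(270 + (5*1 + 3)) = sqrt(270 + (5 + 3)) = sqrt(270 + 8) = sqrt(278)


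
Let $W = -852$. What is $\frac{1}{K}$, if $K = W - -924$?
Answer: $\frac{1}{72} \approx 0.013889$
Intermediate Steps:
$K = 72$ ($K = -852 - -924 = -852 + 924 = 72$)
$\frac{1}{K} = \frac{1}{72}$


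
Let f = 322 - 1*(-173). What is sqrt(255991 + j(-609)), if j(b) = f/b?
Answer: 2*sqrt(2637274906)/203 ≈ 505.95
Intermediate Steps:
f = 495 (f = 322 + 173 = 495)
j(b) = 495/b
sqrt(255991 + j(-609)) = sqrt(255991 + 495/(-609)) = sqrt(255991 + 495*(-1/609)) = sqrt(255991 - 165/203) = sqrt(51966008/203) = 2*sqrt(2637274906)/203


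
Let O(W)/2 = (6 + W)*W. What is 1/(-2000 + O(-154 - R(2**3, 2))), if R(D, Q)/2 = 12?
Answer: 1/59232 ≈ 1.6883e-5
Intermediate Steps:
R(D, Q) = 24 (R(D, Q) = 2*12 = 24)
O(W) = 2*W*(6 + W) (O(W) = 2*((6 + W)*W) = 2*(W*(6 + W)) = 2*W*(6 + W))
1/(-2000 + O(-154 - R(2**3, 2))) = 1/(-2000 + 2*(-154 - 1*24)*(6 + (-154 - 1*24))) = 1/(-2000 + 2*(-154 - 24)*(6 + (-154 - 24))) = 1/(-2000 + 2*(-178)*(6 - 178)) = 1/(-2000 + 2*(-178)*(-172)) = 1/(-2000 + 61232) = 1/59232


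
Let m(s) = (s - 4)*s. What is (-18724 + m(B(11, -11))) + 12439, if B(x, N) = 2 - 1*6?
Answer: -6253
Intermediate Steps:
B(x, N) = -4 (B(x, N) = 2 - 6 = -4)
m(s) = s*(-4 + s) (m(s) = (-4 + s)*s = s*(-4 + s))
(-18724 + m(B(11, -11))) + 12439 = (-18724 - 4*(-4 - 4)) + 12439 = (-18724 - 4*(-8)) + 12439 = (-18724 + 32) + 12439 = -18692 + 12439 = -6253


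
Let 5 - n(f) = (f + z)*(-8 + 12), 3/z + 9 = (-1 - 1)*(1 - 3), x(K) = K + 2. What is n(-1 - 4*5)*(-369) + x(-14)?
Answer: -168693/5 ≈ -33739.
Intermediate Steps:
x(K) = 2 + K
z = -⅗ (z = 3/(-9 + (-1 - 1)*(1 - 3)) = 3/(-9 - 2*(-2)) = 3/(-9 + 4) = 3/(-5) = 3*(-⅕) = -⅗ ≈ -0.60000)
n(f) = 37/5 - 4*f (n(f) = 5 - (f - ⅗)*(-8 + 12) = 5 - (-⅗ + f)*4 = 5 - (-12/5 + 4*f) = 5 + (12/5 - 4*f) = 37/5 - 4*f)
n(-1 - 4*5)*(-369) + x(-14) = (37/5 - 4*(-1 - 4*5))*(-369) + (2 - 14) = (37/5 - 4*(-1 - 20))*(-369) - 12 = (37/5 - 4*(-21))*(-369) - 12 = (37/5 + 84)*(-369) - 12 = (457/5)*(-369) - 12 = -168633/5 - 12 = -168693/5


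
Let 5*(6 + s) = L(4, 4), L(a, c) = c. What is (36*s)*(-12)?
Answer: 11232/5 ≈ 2246.4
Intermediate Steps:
s = -26/5 (s = -6 + (1/5)*4 = -6 + 4/5 = -26/5 ≈ -5.2000)
(36*s)*(-12) = (36*(-26/5))*(-12) = -936/5*(-12) = 11232/5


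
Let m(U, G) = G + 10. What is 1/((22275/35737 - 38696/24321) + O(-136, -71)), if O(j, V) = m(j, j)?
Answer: -869159577/110355235379 ≈ -0.0078760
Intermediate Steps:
m(U, G) = 10 + G
O(j, V) = 10 + j
1/((22275/35737 - 38696/24321) + O(-136, -71)) = 1/((22275/35737 - 38696/24321) + (10 - 136)) = 1/((22275*(1/35737) - 38696*1/24321) - 126) = 1/((22275/35737 - 38696/24321) - 126) = 1/(-841128677/869159577 - 126) = 1/(-110355235379/869159577) = -869159577/110355235379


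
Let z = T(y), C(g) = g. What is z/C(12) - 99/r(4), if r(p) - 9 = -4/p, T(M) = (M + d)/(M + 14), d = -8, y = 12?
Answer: -3857/312 ≈ -12.362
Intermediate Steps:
T(M) = (-8 + M)/(14 + M) (T(M) = (M - 8)/(M + 14) = (-8 + M)/(14 + M))
r(p) = 9 - 4/p
z = 2/13 (z = (-8 + 12)/(14 + 12) = 4/26 = (1/26)*4 = 2/13 ≈ 0.15385)
z/C(12) - 99/r(4) = (2/13)/12 - 99/(9 - 4/4) = (2/13)*(1/12) - 99/(9 - 4*¼) = 1/78 - 99/(9 - 1) = 1/78 - 99/8 = -3857/312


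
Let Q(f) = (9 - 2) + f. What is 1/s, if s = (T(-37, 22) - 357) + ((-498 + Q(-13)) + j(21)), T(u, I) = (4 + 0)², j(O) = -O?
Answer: -1/866 ≈ -0.0011547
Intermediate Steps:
Q(f) = 7 + f
T(u, I) = 16 (T(u, I) = 4² = 16)
s = -866 (s = (16 - 357) + ((-498 + (7 - 13)) - 1*21) = -341 + ((-498 - 6) - 21) = -341 + (-504 - 21) = -341 - 525 = -866)
1/s = 1/(-866) = -1/866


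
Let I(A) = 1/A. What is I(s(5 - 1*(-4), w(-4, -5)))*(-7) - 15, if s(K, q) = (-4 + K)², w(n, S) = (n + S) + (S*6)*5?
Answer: -382/25 ≈ -15.280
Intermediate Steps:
w(n, S) = n + 31*S (w(n, S) = (S + n) + (6*S)*5 = (S + n) + 30*S = n + 31*S)
I(A) = 1/A
I(s(5 - 1*(-4), w(-4, -5)))*(-7) - 15 = -7/(-4 + (5 - 1*(-4)))² - 15 = -7/(-4 + (5 + 4))² - 15 = -7/(-4 + 9)² - 15 = -7/5² - 15 = -7/25 - 15 = -382/25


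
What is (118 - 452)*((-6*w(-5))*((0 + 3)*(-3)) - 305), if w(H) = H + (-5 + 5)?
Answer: 192050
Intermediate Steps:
w(H) = H (w(H) = H + 0 = H)
(118 - 452)*((-6*w(-5))*((0 + 3)*(-3)) - 305) = (118 - 452)*((-6*(-5))*((0 + 3)*(-3)) - 305) = -334*(30*(3*(-3)) - 305) = -334*(30*(-9) - 305) = -334*(-270 - 305) = -334*(-575) = 192050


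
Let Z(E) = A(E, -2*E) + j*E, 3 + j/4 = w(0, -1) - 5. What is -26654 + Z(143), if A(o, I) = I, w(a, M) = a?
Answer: -31516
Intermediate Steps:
j = -32 (j = -12 + 4*(0 - 5) = -12 + 4*(-5) = -12 - 20 = -32)
Z(E) = -34*E (Z(E) = -2*E - 32*E = -34*E)
-26654 + Z(143) = -26654 - 34*143 = -26654 - 4862 = -31516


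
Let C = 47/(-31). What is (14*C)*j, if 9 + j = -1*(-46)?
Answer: -24346/31 ≈ -785.35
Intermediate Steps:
C = -47/31 (C = 47*(-1/31) = -47/31 ≈ -1.5161)
j = 37 (j = -9 - 1*(-46) = -9 + 46 = 37)
(14*C)*j = (14*(-47/31))*37 = -658/31*37 = -24346/31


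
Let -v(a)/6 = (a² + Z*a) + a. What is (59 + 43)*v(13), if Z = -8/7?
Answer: -716040/7 ≈ -1.0229e+5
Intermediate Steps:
Z = -8/7 (Z = -8*⅐ = -8/7 ≈ -1.1429)
v(a) = -6*a² + 6*a/7 (v(a) = -6*((a² - 8*a/7) + a) = -6*(a² - a/7) = -6*a² + 6*a/7)
(59 + 43)*v(13) = (59 + 43)*((6/7)*13*(1 - 7*13)) = 102*((6/7)*13*(1 - 91)) = 102*((6/7)*13*(-90)) = 102*(-7020/7) = -716040/7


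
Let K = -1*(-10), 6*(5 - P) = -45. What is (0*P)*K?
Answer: 0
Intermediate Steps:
P = 25/2 (P = 5 - ⅙*(-45) = 5 + 15/2 = 25/2 ≈ 12.500)
K = 10
(0*P)*K = (0*(25/2))*10 = 0*10 = 0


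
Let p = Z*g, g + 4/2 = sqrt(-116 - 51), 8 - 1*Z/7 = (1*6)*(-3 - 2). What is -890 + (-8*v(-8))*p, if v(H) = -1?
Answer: -5146 + 2128*I*sqrt(167) ≈ -5146.0 + 27500.0*I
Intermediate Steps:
Z = 266 (Z = 56 - 7*1*6*(-3 - 2) = 56 - 42*(-5) = 56 - 7*(-30) = 56 + 210 = 266)
g = -2 + I*sqrt(167) (g = -2 + sqrt(-116 - 51) = -2 + sqrt(-167) = -2 + I*sqrt(167) ≈ -2.0 + 12.923*I)
p = -532 + 266*I*sqrt(167) (p = 266*(-2 + I*sqrt(167)) = -532 + 266*I*sqrt(167) ≈ -532.0 + 3437.5*I)
-890 + (-8*v(-8))*p = -890 + (-8*(-1))*(-532 + 266*I*sqrt(167)) = -890 + 8*(-532 + 266*I*sqrt(167)) = -890 + (-4256 + 2128*I*sqrt(167)) = -5146 + 2128*I*sqrt(167)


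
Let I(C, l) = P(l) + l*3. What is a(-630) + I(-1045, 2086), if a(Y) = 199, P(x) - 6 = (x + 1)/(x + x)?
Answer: 26965723/4172 ≈ 6463.5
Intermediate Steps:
P(x) = 6 + (1 + x)/(2*x) (P(x) = 6 + (x + 1)/(x + x) = 6 + (1 + x)/((2*x)) = 6 + (1 + x)*(1/(2*x)) = 6 + (1 + x)/(2*x))
I(C, l) = 3*l + (1 + 13*l)/(2*l) (I(C, l) = (1 + 13*l)/(2*l) + l*3 = (1 + 13*l)/(2*l) + 3*l = 3*l + (1 + 13*l)/(2*l))
a(-630) + I(-1045, 2086) = 199 + (13/2 + (½)/2086 + 3*2086) = 199 + (13/2 + (½)*(1/2086) + 6258) = 199 + (13/2 + 1/4172 + 6258) = 199 + 26135495/4172 = 26965723/4172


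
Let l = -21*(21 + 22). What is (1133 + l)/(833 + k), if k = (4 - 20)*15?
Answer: 230/593 ≈ 0.38786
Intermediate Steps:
k = -240 (k = -16*15 = -240)
l = -903 (l = -21*43 = -903)
(1133 + l)/(833 + k) = (1133 - 903)/(833 - 240) = 230/593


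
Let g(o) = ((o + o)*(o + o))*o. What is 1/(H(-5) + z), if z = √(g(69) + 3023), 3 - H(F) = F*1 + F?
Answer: -13/1316890 + √1317059/1316890 ≈ 0.00086160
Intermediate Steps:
H(F) = 3 - 2*F (H(F) = 3 - (F*1 + F) = 3 - (F + F) = 3 - 2*F)
g(o) = 4*o³ (g(o) = ((2*o)*(2*o))*o = (4*o²)*o = 4*o³)
z = √1317059 (z = √(4*69³ + 3023) = √(4*328509 + 3023) = √(1314036 + 3023) = √1317059 ≈ 1147.6)
1/(H(-5) + z) = 1/((3 - 2*(-5)) + √1317059) = 1/((3 + 10) + √1317059) = 1/(13 + √1317059)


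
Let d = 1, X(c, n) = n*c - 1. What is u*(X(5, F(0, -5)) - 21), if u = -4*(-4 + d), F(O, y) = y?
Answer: -564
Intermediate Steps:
X(c, n) = -1 + c*n (X(c, n) = c*n - 1 = -1 + c*n)
u = 12 (u = -4*(-4 + 1) = -4*(-3) = 12)
u*(X(5, F(0, -5)) - 21) = 12*((-1 + 5*(-5)) - 21) = 12*((-1 - 25) - 21) = 12*(-26 - 21) = 12*(-47) = -564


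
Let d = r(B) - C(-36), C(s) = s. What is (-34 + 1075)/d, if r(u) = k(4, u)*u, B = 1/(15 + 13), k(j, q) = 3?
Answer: 9716/337 ≈ 28.831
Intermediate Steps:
B = 1/28 ≈ 0.035714
r(u) = 3*u
d = 1011/28 (d = 3*(1/28) - 1*(-36) = 3/28 + 36 = 1011/28 ≈ 36.107)
(-34 + 1075)/d = (-34 + 1075)/(1011/28) = 1041*(28/1011) = 9716/337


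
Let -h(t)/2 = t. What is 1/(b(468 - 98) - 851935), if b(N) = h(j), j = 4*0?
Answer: -1/851935 ≈ -1.1738e-6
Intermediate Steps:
j = 0
h(t) = -2*t
b(N) = 0 (b(N) = -2*0 = 0)
1/(b(468 - 98) - 851935) = 1/(0 - 851935) = 1/(-851935) = -1/851935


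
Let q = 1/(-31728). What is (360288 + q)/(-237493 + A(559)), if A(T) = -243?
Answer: -11431217663/7542887808 ≈ -1.5155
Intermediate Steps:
q = -1/31728 ≈ -3.1518e-5
(360288 + q)/(-237493 + A(559)) = (360288 - 1/31728)/(-237493 - 243) = (11431217663/31728)/(-237736) = (11431217663/31728)*(-1/237736) = -11431217663/7542887808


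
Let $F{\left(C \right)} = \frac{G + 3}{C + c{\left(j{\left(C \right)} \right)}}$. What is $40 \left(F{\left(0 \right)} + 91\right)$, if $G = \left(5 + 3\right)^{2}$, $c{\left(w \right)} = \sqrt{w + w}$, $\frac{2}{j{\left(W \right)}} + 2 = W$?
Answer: $3640 - 1340 i \sqrt{2} \approx 3640.0 - 1895.0 i$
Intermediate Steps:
$j{\left(W \right)} = \frac{2}{-2 + W}$
$c{\left(w \right)} = \sqrt{2} \sqrt{w}$ ($c{\left(w \right)} = \sqrt{2 w} = \sqrt{2} \sqrt{w}$)
$G = 64$ ($G = 8^{2} = 64$)
$F{\left(C \right)} = \frac{67}{C + 2 \sqrt{\frac{1}{-2 + C}}}$ ($F{\left(C \right)} = \frac{64 + 3}{C + \sqrt{2} \sqrt{\frac{2}{-2 + C}}} = \frac{67}{C + \sqrt{2} \sqrt{2} \sqrt{\frac{1}{-2 + C}}} = \frac{67}{C + 2 \sqrt{\frac{1}{-2 + C}}}$)
$40 \left(F{\left(0 \right)} + 91\right) = 40 \left(\frac{67}{0 + 2 \sqrt{\frac{1}{-2 + 0}}} + 91\right) = 40 \left(\frac{67}{0 + 2 \sqrt{\frac{1}{-2}}} + 91\right) = 40 \left(\frac{67}{0 + 2 \sqrt{- \frac{1}{2}}} + 91\right) = 40 \left(\frac{67}{0 + 2 \frac{i \sqrt{2}}{2}} + 91\right) = 40 \left(\frac{67}{0 + i \sqrt{2}} + 91\right) = 40 \left(\frac{67}{i \sqrt{2}} + 91\right) = 40 \left(67 \left(- \frac{i \sqrt{2}}{2}\right) + 91\right) = 40 \left(- \frac{67 i \sqrt{2}}{2} + 91\right) = 40 \left(91 - \frac{67 i \sqrt{2}}{2}\right) = 3640 - 1340 i \sqrt{2}$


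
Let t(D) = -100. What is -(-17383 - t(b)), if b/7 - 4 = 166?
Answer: 17283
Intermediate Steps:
b = 1190 (b = 28 + 7*166 = 28 + 1162 = 1190)
-(-17383 - t(b)) = -(-17383 - 1*(-100)) = -(-17383 + 100) = -1*(-17283) = 17283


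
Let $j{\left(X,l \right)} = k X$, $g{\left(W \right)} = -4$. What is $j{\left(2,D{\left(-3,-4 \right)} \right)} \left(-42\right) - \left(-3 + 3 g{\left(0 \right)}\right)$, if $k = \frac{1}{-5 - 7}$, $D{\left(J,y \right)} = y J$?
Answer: $22$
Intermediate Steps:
$D{\left(J,y \right)} = J y$
$k = - \frac{1}{12}$ ($k = \frac{1}{-12} = - \frac{1}{12} \approx -0.083333$)
$j{\left(X,l \right)} = - \frac{X}{12}$
$j{\left(2,D{\left(-3,-4 \right)} \right)} \left(-42\right) - \left(-3 + 3 g{\left(0 \right)}\right) = \left(- \frac{1}{12}\right) 2 \left(-42\right) + \left(3 - -12\right) = \left(- \frac{1}{6}\right) \left(-42\right) + \left(3 + 12\right) = 7 + 15 = 22$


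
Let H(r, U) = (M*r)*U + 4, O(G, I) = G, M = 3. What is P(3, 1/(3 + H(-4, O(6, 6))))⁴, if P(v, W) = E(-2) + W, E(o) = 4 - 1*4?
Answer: 1/17850625 ≈ 5.6020e-8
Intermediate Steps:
H(r, U) = 4 + 3*U*r (H(r, U) = (3*r)*U + 4 = 3*U*r + 4 = 4 + 3*U*r)
E(o) = 0 (E(o) = 4 - 4 = 0)
P(v, W) = W (P(v, W) = 0 + W = W)
P(3, 1/(3 + H(-4, O(6, 6))))⁴ = (1/(3 + (4 + 3*6*(-4))))⁴ = (1/(3 + (4 - 72)))⁴ = (1/(3 - 68))⁴ = (1/(-65))⁴ = (-1/65)⁴ = 1/17850625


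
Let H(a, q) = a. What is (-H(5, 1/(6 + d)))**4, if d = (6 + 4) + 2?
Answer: 625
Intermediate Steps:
d = 12 (d = 10 + 2 = 12)
(-H(5, 1/(6 + d)))**4 = (-1*5)**4 = (-5)**4 = 625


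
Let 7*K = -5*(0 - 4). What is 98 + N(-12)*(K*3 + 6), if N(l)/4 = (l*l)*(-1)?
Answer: -58066/7 ≈ -8295.1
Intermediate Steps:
K = 20/7 (K = (-5*(0 - 4))/7 = (-5*(-4))/7 = (⅐)*20 = 20/7 ≈ 2.8571)
N(l) = -4*l² (N(l) = 4*((l*l)*(-1)) = 4*(l²*(-1)) = 4*(-l²) = -4*l²)
98 + N(-12)*(K*3 + 6) = 98 + (-4*(-12)²)*((20/7)*3 + 6) = 98 + (-4*144)*(60/7 + 6) = 98 - 576*102/7 = 98 - 58752/7 = -58066/7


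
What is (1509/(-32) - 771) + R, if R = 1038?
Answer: 7035/32 ≈ 219.84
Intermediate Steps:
(1509/(-32) - 771) + R = (1509/(-32) - 771) + 1038 = (1509*(-1/32) - 771) + 1038 = (-1509/32 - 771) + 1038 = -26181/32 + 1038 = 7035/32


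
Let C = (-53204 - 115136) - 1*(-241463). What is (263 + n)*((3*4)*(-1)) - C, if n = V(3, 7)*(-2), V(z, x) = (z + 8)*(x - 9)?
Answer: -76807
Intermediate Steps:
V(z, x) = (-9 + x)*(8 + z) (V(z, x) = (8 + z)*(-9 + x) = (-9 + x)*(8 + z))
n = 44 (n = (-72 - 9*3 + 8*7 + 7*3)*(-2) = (-72 - 27 + 56 + 21)*(-2) = -22*(-2) = 44)
C = 73123 (C = -168340 + 241463 = 73123)
(263 + n)*((3*4)*(-1)) - C = (263 + 44)*((3*4)*(-1)) - 1*73123 = 307*(12*(-1)) - 73123 = 307*(-12) - 73123 = -3684 - 73123 = -76807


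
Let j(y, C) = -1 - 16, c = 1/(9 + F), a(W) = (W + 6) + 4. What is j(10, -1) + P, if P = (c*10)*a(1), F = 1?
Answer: -6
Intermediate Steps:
a(W) = 10 + W (a(W) = (6 + W) + 4 = 10 + W)
c = 1/10 (c = 1/(9 + 1) = 1/10 ≈ 0.10000)
j(y, C) = -17
P = 11 (P = ((1/10)*10)*(10 + 1) = 1*11 = 11)
j(10, -1) + P = -17 + 11 = -6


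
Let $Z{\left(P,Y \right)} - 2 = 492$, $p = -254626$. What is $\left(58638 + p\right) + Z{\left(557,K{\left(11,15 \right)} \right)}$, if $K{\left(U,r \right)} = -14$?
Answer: $-195494$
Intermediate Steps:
$Z{\left(P,Y \right)} = 494$ ($Z{\left(P,Y \right)} = 2 + 492 = 494$)
$\left(58638 + p\right) + Z{\left(557,K{\left(11,15 \right)} \right)} = \left(58638 - 254626\right) + 494 = -195988 + 494 = -195494$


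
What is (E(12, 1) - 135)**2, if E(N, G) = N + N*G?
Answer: 12321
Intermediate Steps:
E(N, G) = N + G*N
(E(12, 1) - 135)**2 = (12*(1 + 1) - 135)**2 = (12*2 - 135)**2 = (24 - 135)**2 = (-111)**2 = 12321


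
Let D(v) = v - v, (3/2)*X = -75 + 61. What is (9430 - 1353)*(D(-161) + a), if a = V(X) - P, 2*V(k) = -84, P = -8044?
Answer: 64632154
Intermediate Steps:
X = -28/3 (X = 2*(-75 + 61)/3 = (⅔)*(-14) = -28/3 ≈ -9.3333)
V(k) = -42 (V(k) = (½)*(-84) = -42)
D(v) = 0
a = 8002 (a = -42 - 1*(-8044) = -42 + 8044 = 8002)
(9430 - 1353)*(D(-161) + a) = (9430 - 1353)*(0 + 8002) = 8077*8002 = 64632154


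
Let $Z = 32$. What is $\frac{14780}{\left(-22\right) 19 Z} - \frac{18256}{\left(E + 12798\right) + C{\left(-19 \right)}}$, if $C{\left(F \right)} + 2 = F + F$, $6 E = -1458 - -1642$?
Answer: $- \frac{162453281}{64147952} \approx -2.5325$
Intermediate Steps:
$E = \frac{92}{3}$ ($E = \frac{-1458 - -1642}{6} = \frac{-1458 + 1642}{6} = \frac{1}{6} \cdot 184 = \frac{92}{3} \approx 30.667$)
$C{\left(F \right)} = -2 + 2 F$ ($C{\left(F \right)} = -2 + \left(F + F\right) = -2 + 2 F$)
$\frac{14780}{\left(-22\right) 19 Z} - \frac{18256}{\left(E + 12798\right) + C{\left(-19 \right)}} = \frac{14780}{\left(-22\right) 19 \cdot 32} - \frac{18256}{\left(\frac{92}{3} + 12798\right) + \left(-2 + 2 \left(-19\right)\right)} = \frac{14780}{\left(-418\right) 32} - \frac{18256}{\frac{38486}{3} - 40} = \frac{14780}{-13376} - \frac{18256}{\frac{38486}{3} - 40} = 14780 \left(- \frac{1}{13376}\right) - \frac{18256}{\frac{38366}{3}} = - \frac{3695}{3344} - \frac{27384}{19183} = - \frac{162453281}{64147952}$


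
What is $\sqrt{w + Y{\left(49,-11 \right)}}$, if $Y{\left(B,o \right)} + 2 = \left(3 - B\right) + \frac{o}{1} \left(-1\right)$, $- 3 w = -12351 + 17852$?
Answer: $\frac{2 i \sqrt{4209}}{3} \approx 43.251 i$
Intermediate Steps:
$w = - \frac{5501}{3}$ ($w = - \frac{-12351 + 17852}{3} = \left(- \frac{1}{3}\right) 5501 = - \frac{5501}{3} \approx -1833.7$)
$Y{\left(B,o \right)} = 1 - B - o$ ($Y{\left(B,o \right)} = -2 - \left(-3 + B - \frac{o}{1} \left(-1\right)\right) = -2 - \left(-3 + B - o 1 \left(-1\right)\right) = -2 - \left(-3 + B - o \left(-1\right)\right) = -2 - \left(-3 + B + o\right) = 1 - B - o$)
$\sqrt{w + Y{\left(49,-11 \right)}} = \sqrt{- \frac{5501}{3} - 37} = \sqrt{- \frac{5612}{3}} = \frac{2 i \sqrt{4209}}{3}$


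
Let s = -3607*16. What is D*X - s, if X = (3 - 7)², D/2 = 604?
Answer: 77040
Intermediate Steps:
D = 1208 (D = 2*604 = 1208)
X = 16 (X = (-4)² = 16)
s = -57712
D*X - s = 1208*16 - 1*(-57712) = 19328 + 57712 = 77040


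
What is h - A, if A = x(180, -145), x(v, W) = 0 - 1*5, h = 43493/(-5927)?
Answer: -13858/5927 ≈ -2.3381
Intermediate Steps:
h = -43493/5927 (h = 43493*(-1/5927) = -43493/5927 ≈ -7.3381)
x(v, W) = -5 (x(v, W) = 0 - 5 = -5)
A = -5
h - A = -43493/5927 - 1*(-5) = -43493/5927 + 5 = -13858/5927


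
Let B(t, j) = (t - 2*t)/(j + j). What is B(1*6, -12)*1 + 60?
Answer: 241/4 ≈ 60.250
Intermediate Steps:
B(t, j) = -t/(2*j) (B(t, j) = (-t)/((2*j)) = (-t)*(1/(2*j)) = -t/(2*j))
B(1*6, -12)*1 + 60 = -1/2*1*6/(-12)*1 + 60 = -1/2*6*(-1/12)*1 + 60 = (1/4)*1 + 60 = 1/4 + 60 = 241/4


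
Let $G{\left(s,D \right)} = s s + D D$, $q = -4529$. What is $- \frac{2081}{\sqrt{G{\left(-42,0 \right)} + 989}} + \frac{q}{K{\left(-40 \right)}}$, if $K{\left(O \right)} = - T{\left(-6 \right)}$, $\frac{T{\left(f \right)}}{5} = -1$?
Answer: $- \frac{4529}{5} - \frac{2081 \sqrt{2753}}{2753} \approx -945.46$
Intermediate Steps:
$T{\left(f \right)} = -5$ ($T{\left(f \right)} = 5 \left(-1\right) = -5$)
$G{\left(s,D \right)} = D^{2} + s^{2}$ ($G{\left(s,D \right)} = s^{2} + D^{2} = D^{2} + s^{2}$)
$K{\left(O \right)} = 5$ ($K{\left(O \right)} = \left(-1\right) \left(-5\right) = 5$)
$- \frac{2081}{\sqrt{G{\left(-42,0 \right)} + 989}} + \frac{q}{K{\left(-40 \right)}} = - \frac{2081}{\sqrt{\left(0^{2} + \left(-42\right)^{2}\right) + 989}} - \frac{4529}{5} = - \frac{2081}{\sqrt{\left(0 + 1764\right) + 989}} - \frac{4529}{5} = - \frac{2081}{\sqrt{1764 + 989}} - \frac{4529}{5} = - \frac{2081}{\sqrt{2753}} - \frac{4529}{5} = - 2081 \frac{\sqrt{2753}}{2753} - \frac{4529}{5} = - \frac{2081 \sqrt{2753}}{2753} - \frac{4529}{5} = - \frac{4529}{5} - \frac{2081 \sqrt{2753}}{2753}$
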